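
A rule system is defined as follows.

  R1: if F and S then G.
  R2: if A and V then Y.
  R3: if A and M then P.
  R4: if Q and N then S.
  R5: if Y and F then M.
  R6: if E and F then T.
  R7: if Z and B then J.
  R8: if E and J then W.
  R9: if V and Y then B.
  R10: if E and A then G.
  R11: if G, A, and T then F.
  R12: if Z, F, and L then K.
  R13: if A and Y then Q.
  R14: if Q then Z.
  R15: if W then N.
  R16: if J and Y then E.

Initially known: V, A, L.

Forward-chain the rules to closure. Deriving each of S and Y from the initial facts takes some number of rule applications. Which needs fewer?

Y: From A and V, R2 gives Y. [1 rule application]
S: A and V hold, so Y follows (R2). A and Y hold, so Q follows (R13). From V and Y, R9 gives B. Q holds, so Z follows (R14). From Z and B, R7 gives J. From J and Y, R16 gives E. From E and J, R8 gives W. From W, R15 gives N. Q and N hold, so S follows (R4). [9 rule applications]
Y needs fewer.

Y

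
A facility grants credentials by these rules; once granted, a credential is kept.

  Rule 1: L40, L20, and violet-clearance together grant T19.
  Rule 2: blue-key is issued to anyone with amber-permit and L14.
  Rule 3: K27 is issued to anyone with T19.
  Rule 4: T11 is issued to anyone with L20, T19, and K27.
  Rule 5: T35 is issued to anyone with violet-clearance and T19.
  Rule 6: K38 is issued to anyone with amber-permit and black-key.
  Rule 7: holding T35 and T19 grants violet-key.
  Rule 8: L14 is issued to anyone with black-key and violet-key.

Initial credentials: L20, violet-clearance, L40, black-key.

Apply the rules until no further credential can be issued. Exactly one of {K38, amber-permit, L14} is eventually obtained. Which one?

L14

Holding L40, L20, and violet-clearance grants T19 (Rule 1).
Holding violet-clearance and T19 grants T35 (Rule 5).
Holding T35 and T19 grants violet-key (Rule 7).
Holding black-key and violet-key grants L14 (Rule 8).
K38 would need amber-permit and black-key (Rule 6), but amber-permit is never granted. No rule produces amber-permit, and it is not given.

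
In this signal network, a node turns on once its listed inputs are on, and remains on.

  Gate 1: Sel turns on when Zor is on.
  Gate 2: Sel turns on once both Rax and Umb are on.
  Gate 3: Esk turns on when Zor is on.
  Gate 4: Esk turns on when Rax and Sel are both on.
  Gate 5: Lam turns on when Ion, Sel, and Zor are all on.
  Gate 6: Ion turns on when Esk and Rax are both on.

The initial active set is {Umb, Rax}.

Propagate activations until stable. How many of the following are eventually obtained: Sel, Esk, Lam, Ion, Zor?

Gate 2: Rax and Umb on → Sel on.
Rax and Sel are on, so Esk turns on (Gate 4).
Esk and Rax are on, so Ion turns on (Gate 6).
Sel: reached.
Esk: reached.
Lam would need Ion, Sel, and Zor (Gate 5), but Zor never turns on.
Ion: reached.
No rule produces Zor, and it is not given.
Reached: Sel, Esk, and Ion — 3 of the 5.

3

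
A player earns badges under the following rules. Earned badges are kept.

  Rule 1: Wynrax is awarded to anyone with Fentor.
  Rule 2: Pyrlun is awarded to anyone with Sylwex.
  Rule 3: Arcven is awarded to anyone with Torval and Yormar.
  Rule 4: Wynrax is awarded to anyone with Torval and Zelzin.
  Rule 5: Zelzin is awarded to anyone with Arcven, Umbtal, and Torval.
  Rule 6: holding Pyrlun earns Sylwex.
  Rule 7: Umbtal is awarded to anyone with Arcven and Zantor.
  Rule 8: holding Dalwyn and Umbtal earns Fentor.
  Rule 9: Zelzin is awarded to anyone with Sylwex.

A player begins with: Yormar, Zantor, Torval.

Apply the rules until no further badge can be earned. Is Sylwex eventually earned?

Sylwex would need Pyrlun (Rule 6), but Pyrlun is never earned.

No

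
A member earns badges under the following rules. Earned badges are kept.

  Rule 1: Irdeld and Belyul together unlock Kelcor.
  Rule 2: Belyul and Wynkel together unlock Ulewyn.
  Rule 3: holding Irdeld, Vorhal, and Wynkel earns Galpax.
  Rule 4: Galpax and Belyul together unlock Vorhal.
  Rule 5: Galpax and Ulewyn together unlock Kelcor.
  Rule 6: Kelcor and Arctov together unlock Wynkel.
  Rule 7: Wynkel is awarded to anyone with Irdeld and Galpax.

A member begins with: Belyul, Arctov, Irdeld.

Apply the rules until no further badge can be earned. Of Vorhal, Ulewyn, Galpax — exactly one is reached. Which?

Ulewyn

With Irdeld and Belyul, Kelcor is earned (Rule 1).
With Kelcor and Arctov, Wynkel is earned (Rule 6).
With Belyul and Wynkel, Ulewyn is earned (Rule 2).
Vorhal would need Galpax and Belyul (Rule 4), but Galpax is never earned. Galpax would need Irdeld, Vorhal, and Wynkel (Rule 3), but Vorhal is never earned.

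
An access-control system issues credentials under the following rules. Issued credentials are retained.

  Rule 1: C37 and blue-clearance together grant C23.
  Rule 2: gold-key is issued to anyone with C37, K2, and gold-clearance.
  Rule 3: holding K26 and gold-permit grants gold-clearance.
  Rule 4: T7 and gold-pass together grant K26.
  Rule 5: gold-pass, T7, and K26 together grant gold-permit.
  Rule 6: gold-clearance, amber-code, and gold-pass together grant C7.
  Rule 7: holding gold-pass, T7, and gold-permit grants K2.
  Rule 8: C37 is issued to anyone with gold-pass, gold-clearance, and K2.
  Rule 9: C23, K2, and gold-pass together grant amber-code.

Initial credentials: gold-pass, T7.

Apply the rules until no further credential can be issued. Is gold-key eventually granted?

Holding T7 and gold-pass grants K26 (Rule 4).
Holding gold-pass, T7, and K26 grants gold-permit (Rule 5).
Holding gold-pass, T7, and gold-permit grants K2 (Rule 7).
Holding K26 and gold-permit grants gold-clearance (Rule 3).
Holding gold-pass, gold-clearance, and K2 grants C37 (Rule 8).
Holding C37, K2, and gold-clearance grants gold-key (Rule 2).

Yes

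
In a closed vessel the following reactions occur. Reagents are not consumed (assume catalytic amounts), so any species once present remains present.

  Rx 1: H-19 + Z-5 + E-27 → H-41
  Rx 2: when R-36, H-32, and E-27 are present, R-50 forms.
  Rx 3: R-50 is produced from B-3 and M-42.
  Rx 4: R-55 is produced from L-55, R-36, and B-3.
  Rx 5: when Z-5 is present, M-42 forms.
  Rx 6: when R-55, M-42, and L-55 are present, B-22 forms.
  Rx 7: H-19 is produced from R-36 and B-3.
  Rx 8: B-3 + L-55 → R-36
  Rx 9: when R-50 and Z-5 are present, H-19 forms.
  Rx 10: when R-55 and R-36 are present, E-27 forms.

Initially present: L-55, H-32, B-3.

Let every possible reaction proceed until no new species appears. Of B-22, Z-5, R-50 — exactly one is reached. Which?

R-50

B-3 and L-55 present → R-36 forms (Rx 8).
L-55, R-36, and B-3 present → R-55 forms (Rx 4).
R-55 and R-36 present → E-27 forms (Rx 10).
R-36, H-32, and E-27 present → R-50 forms (Rx 2).
B-22 would need R-55, M-42, and L-55 (Rx 6), but M-42 never forms. No rule produces Z-5, and it is not given.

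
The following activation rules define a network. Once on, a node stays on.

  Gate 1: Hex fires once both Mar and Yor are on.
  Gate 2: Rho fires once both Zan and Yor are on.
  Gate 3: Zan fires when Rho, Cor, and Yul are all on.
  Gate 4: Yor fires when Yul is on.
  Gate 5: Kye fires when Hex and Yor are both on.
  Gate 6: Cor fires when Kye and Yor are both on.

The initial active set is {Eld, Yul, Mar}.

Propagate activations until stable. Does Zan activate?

No

Zan would need Rho, Cor, and Yul (Gate 3), but Rho never turns on.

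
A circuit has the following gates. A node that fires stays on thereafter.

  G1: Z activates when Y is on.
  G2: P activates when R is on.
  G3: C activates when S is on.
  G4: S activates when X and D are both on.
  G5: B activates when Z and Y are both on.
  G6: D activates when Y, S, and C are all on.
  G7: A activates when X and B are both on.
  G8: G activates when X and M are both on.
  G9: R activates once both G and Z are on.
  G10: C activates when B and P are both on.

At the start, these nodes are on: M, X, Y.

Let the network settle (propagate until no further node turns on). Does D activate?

No

D would need Y, S, and C (G6), but S never turns on.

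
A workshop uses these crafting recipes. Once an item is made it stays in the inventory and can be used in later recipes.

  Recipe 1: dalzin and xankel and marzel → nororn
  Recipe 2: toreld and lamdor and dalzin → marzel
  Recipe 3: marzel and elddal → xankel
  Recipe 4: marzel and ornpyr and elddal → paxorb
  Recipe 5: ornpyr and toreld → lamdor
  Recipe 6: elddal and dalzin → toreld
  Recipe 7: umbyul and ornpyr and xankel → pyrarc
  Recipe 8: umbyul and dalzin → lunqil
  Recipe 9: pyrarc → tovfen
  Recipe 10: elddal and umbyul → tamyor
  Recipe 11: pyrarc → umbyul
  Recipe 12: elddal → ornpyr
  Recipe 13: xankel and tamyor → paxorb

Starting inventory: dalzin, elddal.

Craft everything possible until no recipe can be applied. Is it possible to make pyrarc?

No

pyrarc would need umbyul, ornpyr, and xankel (Recipe 7), but umbyul is never obtained.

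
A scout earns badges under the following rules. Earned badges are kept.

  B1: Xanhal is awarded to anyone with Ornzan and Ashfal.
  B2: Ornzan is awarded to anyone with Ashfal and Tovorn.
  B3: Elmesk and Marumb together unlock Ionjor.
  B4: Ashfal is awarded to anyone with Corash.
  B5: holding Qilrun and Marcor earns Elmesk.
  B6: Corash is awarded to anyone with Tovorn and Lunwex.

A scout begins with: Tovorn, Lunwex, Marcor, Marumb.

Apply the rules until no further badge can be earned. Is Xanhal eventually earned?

Yes

With Tovorn and Lunwex, Corash is earned (B6).
With Corash, Ashfal is earned (B4).
With Ashfal and Tovorn, Ornzan is earned (B2).
With Ornzan and Ashfal, Xanhal is earned (B1).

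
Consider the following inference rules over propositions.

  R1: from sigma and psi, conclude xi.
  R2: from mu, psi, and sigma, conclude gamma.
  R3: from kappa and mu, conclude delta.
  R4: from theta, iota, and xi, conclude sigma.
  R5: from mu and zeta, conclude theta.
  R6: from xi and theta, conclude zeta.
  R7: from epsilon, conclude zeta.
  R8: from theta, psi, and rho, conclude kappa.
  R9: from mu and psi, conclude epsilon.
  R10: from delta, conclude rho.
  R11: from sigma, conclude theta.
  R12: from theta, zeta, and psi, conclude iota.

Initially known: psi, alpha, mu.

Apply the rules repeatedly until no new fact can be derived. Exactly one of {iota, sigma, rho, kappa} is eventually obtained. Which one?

iota

mu and psi hold, so epsilon follows (R9).
From epsilon, R7 gives zeta.
mu and zeta hold, so theta follows (R5).
From theta, zeta, and psi, R12 gives iota.
sigma would need theta, iota, and xi (R4), but xi is never established. kappa would need theta, psi, and rho (R8), but rho is never established. rho would need delta (R10), but delta is never established.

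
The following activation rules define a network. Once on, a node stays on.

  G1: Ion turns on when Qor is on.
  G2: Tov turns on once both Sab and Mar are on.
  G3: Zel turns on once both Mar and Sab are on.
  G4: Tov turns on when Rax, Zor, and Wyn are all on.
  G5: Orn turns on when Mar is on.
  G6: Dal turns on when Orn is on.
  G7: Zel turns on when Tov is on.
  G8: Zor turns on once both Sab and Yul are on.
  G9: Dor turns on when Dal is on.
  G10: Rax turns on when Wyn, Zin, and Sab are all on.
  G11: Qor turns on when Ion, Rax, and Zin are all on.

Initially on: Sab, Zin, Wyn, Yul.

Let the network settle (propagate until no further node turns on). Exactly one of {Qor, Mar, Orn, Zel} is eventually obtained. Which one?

Wyn, Zin, and Sab are on, so Rax turns on (G10).
Sab and Yul are on, so Zor turns on (G8).
Rax, Zor, and Wyn are on, so Tov turns on (G4).
Tov is on, so Zel turns on (G7).
No rule produces Mar, and it is not given. Qor would need Ion, Rax, and Zin (G11), but Ion never turns on. Orn would need Mar (G5), but Mar never turns on.

Zel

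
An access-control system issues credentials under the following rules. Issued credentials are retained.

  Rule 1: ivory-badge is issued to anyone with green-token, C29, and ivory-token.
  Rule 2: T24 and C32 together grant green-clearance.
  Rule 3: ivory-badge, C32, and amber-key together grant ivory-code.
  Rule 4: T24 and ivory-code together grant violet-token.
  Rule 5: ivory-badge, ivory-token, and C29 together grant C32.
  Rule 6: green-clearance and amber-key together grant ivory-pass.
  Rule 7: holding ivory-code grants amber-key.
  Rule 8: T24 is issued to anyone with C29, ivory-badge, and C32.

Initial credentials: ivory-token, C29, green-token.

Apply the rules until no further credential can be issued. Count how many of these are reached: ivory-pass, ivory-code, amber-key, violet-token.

0

ivory-pass would need green-clearance and amber-key (Rule 6), but amber-key is never granted.
ivory-code would need ivory-badge, C32, and amber-key (Rule 3), but amber-key is never granted.
amber-key would need ivory-code (Rule 7), but ivory-code is never granted.
violet-token would need T24 and ivory-code (Rule 4), but ivory-code is never granted.
None of the 4 are reached.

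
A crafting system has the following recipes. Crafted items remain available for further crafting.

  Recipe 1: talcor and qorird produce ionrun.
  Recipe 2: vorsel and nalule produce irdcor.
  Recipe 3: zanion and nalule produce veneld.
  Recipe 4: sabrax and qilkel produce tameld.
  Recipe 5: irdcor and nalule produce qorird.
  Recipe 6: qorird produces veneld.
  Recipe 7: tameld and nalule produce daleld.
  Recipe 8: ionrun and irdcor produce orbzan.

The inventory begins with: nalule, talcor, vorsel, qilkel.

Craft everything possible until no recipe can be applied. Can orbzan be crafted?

vorsel and nalule → irdcor (Recipe 2).
Using Recipe 5, irdcor and nalule make qorird.
talcor and qorird → ionrun (Recipe 1).
Using Recipe 8, ionrun and irdcor make orbzan.

Yes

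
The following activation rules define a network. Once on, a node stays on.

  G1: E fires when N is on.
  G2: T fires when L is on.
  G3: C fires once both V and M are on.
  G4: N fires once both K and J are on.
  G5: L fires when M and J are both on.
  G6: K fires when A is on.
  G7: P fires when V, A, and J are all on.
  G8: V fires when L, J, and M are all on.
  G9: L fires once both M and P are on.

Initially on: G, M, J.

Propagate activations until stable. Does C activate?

M and J are on, so L fires (G5).
L, J, and M are on, so V fires (G8).
G3: V and M on → C on.

Yes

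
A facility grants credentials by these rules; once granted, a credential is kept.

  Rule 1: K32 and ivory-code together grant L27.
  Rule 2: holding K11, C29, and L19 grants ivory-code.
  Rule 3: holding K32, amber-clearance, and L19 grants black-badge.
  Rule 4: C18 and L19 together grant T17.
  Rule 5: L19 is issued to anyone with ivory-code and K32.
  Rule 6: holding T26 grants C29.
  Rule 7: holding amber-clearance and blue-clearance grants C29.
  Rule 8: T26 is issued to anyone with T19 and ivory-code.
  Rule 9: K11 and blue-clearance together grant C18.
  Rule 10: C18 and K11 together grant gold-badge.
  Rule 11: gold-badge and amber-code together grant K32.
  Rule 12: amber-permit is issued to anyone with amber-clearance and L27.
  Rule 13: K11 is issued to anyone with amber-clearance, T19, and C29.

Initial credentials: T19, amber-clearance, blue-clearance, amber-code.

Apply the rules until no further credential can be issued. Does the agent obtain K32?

Yes

Holding amber-clearance and blue-clearance grants C29 (Rule 7).
Holding amber-clearance, T19, and C29 grants K11 (Rule 13).
Holding K11 and blue-clearance grants C18 (Rule 9).
Holding C18 and K11 grants gold-badge (Rule 10).
Holding gold-badge and amber-code grants K32 (Rule 11).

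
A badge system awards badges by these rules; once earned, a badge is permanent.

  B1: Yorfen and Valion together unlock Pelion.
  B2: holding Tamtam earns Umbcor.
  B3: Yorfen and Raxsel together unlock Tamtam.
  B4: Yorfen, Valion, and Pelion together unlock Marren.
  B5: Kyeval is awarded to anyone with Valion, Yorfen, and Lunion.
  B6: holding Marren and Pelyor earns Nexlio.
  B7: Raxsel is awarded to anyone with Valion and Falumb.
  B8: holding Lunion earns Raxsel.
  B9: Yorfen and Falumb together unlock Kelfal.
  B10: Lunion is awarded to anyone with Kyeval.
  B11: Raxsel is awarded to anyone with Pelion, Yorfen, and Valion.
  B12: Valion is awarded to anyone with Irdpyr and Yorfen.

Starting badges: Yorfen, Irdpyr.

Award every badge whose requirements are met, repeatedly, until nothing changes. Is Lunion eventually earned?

Lunion would need Kyeval (B10), but Kyeval is never earned.

No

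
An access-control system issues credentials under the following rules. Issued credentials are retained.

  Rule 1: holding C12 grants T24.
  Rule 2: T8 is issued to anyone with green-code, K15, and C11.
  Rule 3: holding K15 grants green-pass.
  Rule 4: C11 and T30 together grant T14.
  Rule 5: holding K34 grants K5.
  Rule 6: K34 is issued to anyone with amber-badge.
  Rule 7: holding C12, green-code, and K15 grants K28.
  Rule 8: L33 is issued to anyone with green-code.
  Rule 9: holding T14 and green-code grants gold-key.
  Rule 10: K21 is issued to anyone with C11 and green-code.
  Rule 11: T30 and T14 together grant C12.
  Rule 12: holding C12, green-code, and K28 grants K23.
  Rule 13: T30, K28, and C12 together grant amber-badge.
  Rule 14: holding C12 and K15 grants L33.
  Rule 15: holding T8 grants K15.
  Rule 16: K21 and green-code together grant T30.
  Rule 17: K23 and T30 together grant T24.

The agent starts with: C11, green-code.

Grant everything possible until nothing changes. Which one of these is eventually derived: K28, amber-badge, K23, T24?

Holding C11 and green-code grants K21 (Rule 10).
Holding K21 and green-code grants T30 (Rule 16).
Holding C11 and T30 grants T14 (Rule 4).
Holding T30 and T14 grants C12 (Rule 11).
Holding C12 grants T24 (Rule 1).
K28 would need C12, green-code, and K15 (Rule 7), but K15 is never granted. amber-badge would need T30, K28, and C12 (Rule 13), but K28 is never granted. K23 would need C12, green-code, and K28 (Rule 12), but K28 is never granted.

T24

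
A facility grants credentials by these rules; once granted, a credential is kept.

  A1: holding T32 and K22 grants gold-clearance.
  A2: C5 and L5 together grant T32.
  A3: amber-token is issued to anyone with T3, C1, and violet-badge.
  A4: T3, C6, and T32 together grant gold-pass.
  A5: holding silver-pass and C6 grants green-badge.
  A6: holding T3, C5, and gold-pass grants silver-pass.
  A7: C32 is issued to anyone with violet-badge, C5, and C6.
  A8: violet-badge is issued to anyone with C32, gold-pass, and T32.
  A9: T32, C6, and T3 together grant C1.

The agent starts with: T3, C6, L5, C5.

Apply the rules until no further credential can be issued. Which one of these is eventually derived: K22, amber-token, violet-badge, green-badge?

Holding C5 and L5 grants T32 (A2).
Holding T3, C6, and T32 grants gold-pass (A4).
Holding T3, C5, and gold-pass grants silver-pass (A6).
Holding silver-pass and C6 grants green-badge (A5).
violet-badge would need C32, gold-pass, and T32 (A8), but C32 is never granted. amber-token would need T3, C1, and violet-badge (A3), but violet-badge is never granted. No rule produces K22, and it is not given.

green-badge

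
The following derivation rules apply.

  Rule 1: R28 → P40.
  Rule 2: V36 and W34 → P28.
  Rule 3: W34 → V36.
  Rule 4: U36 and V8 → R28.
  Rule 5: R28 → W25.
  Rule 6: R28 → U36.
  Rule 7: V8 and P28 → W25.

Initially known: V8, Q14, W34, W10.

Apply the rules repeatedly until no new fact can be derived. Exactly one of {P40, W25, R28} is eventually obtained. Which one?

W25

W34 holds, so V36 follows (Rule 3).
V36 and W34 hold, so P28 follows (Rule 2).
From V8 and P28, Rule 7 gives W25.
R28 would need U36 and V8 (Rule 4), but U36 is never established. P40 would need R28 (Rule 1), but R28 is never established.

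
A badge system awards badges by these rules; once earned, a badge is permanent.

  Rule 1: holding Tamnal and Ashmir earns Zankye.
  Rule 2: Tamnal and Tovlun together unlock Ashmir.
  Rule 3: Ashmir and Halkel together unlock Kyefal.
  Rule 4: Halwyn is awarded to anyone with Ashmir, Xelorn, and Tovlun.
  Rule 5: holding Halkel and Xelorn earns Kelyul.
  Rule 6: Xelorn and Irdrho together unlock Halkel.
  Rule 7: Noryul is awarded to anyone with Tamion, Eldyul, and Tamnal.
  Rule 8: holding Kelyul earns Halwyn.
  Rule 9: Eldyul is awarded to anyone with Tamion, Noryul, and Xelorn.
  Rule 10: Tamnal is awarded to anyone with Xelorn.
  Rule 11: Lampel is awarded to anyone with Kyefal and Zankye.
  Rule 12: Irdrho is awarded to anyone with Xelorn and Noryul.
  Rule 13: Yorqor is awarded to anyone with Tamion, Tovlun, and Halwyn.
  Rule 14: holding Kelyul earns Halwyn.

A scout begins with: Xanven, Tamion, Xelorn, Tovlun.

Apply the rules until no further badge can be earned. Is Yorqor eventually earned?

With Xelorn, Tamnal is earned (Rule 10).
With Tamnal and Tovlun, Ashmir is earned (Rule 2).
With Ashmir, Xelorn, and Tovlun, Halwyn is earned (Rule 4).
With Tamion, Tovlun, and Halwyn, Yorqor is earned (Rule 13).

Yes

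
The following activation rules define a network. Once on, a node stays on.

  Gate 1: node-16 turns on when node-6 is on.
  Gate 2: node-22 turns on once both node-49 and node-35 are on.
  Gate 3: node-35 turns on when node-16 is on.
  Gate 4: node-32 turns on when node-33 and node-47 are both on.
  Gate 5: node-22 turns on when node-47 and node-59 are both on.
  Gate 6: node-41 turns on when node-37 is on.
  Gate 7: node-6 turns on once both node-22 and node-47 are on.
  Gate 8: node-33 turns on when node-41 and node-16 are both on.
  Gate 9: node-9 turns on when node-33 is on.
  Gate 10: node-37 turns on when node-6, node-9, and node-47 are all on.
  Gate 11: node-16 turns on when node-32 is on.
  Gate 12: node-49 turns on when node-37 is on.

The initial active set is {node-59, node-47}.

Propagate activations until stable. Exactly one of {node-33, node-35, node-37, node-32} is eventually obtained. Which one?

node-35

node-47 and node-59 are on, so node-22 turns on (Gate 5).
Gate 7: node-22 and node-47 on → node-6 on.
Gate 1: node-6 on → node-16 on.
node-16 is on, so node-35 turns on (Gate 3).
node-37 would need node-6, node-9, and node-47 (Gate 10), but node-9 never turns on. node-32 would need node-33 and node-47 (Gate 4), but node-33 never turns on. node-33 would need node-41 and node-16 (Gate 8), but node-41 never turns on.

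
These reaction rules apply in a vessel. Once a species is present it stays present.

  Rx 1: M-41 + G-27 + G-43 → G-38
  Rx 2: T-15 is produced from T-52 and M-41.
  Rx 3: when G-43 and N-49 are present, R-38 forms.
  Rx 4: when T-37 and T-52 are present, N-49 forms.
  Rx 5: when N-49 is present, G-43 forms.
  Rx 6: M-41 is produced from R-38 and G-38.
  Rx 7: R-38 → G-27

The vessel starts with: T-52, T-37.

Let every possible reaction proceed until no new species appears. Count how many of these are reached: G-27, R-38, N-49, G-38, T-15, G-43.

T-37 and T-52 present → N-49 forms (Rx 4).
N-49 present → G-43 forms (Rx 5).
G-43 and N-49 present → R-38 forms (Rx 3).
R-38 present → G-27 forms (Rx 7).
G-27: reached.
R-38: reached.
N-49: reached.
G-38 would need M-41, G-27, and G-43 (Rx 1), but M-41 never forms.
T-15 would need T-52 and M-41 (Rx 2), but M-41 never forms.
G-43: reached.
Reached: G-27, R-38, N-49, and G-43 — 4 of the 6.

4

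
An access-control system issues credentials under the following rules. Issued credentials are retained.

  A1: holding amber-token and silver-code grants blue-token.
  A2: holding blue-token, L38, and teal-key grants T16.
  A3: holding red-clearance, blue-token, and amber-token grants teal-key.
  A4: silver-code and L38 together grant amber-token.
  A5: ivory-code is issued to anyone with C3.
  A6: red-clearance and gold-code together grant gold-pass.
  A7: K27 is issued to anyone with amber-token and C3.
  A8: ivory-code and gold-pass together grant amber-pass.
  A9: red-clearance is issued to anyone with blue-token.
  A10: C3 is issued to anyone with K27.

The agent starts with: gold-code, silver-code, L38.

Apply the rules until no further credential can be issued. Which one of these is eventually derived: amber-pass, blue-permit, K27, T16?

T16

Holding silver-code and L38 grants amber-token (A4).
Holding amber-token and silver-code grants blue-token (A1).
Holding blue-token grants red-clearance (A9).
Holding red-clearance, blue-token, and amber-token grants teal-key (A3).
Holding blue-token, L38, and teal-key grants T16 (A2).
K27 would need amber-token and C3 (A7), but C3 is never granted. No rule produces blue-permit, and it is not given. amber-pass would need ivory-code and gold-pass (A8), but ivory-code is never granted.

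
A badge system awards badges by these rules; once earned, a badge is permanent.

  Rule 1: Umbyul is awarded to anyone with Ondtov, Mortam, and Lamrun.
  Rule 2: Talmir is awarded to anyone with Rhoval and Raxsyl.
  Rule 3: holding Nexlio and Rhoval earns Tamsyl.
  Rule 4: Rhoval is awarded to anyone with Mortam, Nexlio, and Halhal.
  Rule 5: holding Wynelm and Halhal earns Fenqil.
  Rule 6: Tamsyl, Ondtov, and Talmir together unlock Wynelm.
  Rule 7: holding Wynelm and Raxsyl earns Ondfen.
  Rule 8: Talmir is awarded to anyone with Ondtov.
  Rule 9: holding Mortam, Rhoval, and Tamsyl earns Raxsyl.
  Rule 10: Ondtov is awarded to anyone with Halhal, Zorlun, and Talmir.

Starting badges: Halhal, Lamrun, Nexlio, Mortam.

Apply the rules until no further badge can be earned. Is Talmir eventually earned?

Yes

With Mortam, Nexlio, and Halhal, Rhoval is earned (Rule 4).
With Nexlio and Rhoval, Tamsyl is earned (Rule 3).
With Mortam, Rhoval, and Tamsyl, Raxsyl is earned (Rule 9).
With Rhoval and Raxsyl, Talmir is earned (Rule 2).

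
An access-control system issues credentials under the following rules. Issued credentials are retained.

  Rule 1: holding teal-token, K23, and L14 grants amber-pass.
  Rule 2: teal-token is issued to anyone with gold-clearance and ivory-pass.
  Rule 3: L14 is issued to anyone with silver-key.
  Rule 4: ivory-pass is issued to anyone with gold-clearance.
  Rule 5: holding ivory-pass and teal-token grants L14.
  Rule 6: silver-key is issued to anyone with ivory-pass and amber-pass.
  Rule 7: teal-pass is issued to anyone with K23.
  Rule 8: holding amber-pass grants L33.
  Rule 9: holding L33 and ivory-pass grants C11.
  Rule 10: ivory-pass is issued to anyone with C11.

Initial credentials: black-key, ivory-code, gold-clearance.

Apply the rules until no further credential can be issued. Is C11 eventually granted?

No

C11 would need L33 and ivory-pass (Rule 9), but L33 is never granted.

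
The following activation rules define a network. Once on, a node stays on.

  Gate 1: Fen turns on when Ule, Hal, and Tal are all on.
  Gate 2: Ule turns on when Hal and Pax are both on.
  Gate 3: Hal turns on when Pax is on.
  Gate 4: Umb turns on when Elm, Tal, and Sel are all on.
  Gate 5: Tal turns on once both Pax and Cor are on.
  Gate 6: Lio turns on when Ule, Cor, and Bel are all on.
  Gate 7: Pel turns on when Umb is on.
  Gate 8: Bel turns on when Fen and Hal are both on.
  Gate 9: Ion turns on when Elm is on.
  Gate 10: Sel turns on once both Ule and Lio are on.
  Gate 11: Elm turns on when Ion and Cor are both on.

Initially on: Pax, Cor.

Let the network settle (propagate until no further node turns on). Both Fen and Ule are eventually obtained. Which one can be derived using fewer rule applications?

Ule: Gate 3: Pax on → Hal on. Gate 2: Hal and Pax on → Ule on. [2 rule applications]
Fen: Pax and Cor are on, so Tal turns on (Gate 5). Gate 3: Pax on → Hal on. Hal and Pax are on, so Ule turns on (Gate 2). Ule, Hal, and Tal are on, so Fen turns on (Gate 1). [4 rule applications]
Ule needs fewer.

Ule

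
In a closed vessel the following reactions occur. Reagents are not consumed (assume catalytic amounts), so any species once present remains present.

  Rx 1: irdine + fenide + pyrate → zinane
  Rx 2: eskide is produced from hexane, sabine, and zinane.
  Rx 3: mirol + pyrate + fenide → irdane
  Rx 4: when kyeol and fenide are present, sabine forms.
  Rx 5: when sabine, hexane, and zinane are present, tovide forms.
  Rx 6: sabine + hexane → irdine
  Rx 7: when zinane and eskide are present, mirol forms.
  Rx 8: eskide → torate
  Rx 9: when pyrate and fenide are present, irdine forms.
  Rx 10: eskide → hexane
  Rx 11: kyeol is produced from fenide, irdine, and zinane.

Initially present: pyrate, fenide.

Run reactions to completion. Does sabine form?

pyrate and fenide present → irdine forms (Rx 9).
irdine, fenide, and pyrate present → zinane forms (Rx 1).
fenide, irdine, and zinane present → kyeol forms (Rx 11).
kyeol and fenide present → sabine forms (Rx 4).

Yes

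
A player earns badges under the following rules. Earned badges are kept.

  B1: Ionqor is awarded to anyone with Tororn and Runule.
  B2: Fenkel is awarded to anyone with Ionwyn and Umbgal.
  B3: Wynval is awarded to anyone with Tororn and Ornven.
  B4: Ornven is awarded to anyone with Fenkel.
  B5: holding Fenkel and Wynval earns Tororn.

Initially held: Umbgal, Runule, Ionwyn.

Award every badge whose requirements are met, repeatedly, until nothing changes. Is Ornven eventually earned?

Yes

With Ionwyn and Umbgal, Fenkel is earned (B2).
With Fenkel, Ornven is earned (B4).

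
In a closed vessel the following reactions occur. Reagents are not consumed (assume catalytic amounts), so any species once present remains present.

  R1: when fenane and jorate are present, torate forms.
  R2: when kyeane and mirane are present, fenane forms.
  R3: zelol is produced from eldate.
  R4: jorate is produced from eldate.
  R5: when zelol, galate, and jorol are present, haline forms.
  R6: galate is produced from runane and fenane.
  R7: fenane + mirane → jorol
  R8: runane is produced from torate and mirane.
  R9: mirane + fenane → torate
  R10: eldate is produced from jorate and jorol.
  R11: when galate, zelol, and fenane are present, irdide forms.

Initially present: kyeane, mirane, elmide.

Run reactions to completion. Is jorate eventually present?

jorate would need eldate (R4), but eldate never forms.

No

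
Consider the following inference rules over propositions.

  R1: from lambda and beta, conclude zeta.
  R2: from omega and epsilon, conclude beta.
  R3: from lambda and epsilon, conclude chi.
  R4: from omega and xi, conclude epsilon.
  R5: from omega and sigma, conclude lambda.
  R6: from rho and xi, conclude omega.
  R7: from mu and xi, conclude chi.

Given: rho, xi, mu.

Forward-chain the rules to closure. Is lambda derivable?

No

lambda would need omega and sigma (R5), but sigma is never established.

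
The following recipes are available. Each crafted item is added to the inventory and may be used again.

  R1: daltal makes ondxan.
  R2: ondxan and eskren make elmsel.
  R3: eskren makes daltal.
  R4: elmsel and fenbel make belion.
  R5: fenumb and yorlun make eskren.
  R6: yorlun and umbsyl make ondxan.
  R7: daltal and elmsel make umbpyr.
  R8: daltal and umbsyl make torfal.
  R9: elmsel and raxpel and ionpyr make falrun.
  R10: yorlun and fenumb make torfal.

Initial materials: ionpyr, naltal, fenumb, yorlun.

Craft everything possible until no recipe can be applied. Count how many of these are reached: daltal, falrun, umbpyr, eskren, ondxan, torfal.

fenumb and yorlun → eskren (R5).
yorlun and fenumb → torfal (R10).
Using R3, eskren makes daltal.
daltal → ondxan (R1).
ondxan and eskren → elmsel (R2).
Using R7, daltal and elmsel make umbpyr.
daltal: reached.
falrun would need elmsel, raxpel, and ionpyr (R9), but raxpel is never obtained.
umbpyr: reached.
eskren: reached.
ondxan: reached.
torfal: reached.
Reached: daltal, umbpyr, eskren, ondxan, and torfal — 5 of the 6.

5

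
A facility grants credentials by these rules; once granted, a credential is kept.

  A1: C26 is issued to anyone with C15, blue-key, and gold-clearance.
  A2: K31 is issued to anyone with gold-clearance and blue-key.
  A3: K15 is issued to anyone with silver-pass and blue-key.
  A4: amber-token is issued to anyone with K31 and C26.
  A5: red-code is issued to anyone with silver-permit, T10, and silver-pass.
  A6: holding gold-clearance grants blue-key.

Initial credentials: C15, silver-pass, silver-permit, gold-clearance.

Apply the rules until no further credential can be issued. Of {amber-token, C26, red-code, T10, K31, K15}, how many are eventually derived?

Holding gold-clearance grants blue-key (A6).
Holding silver-pass and blue-key grants K15 (A3).
Holding C15, blue-key, and gold-clearance grants C26 (A1).
Holding gold-clearance and blue-key grants K31 (A2).
Holding K31 and C26 grants amber-token (A4).
amber-token: reached.
C26: reached.
red-code would need silver-permit, T10, and silver-pass (A5), but T10 is never granted.
No rule produces T10, and it is not given.
K31: reached.
K15: reached.
Reached: amber-token, C26, K31, and K15 — 4 of the 6.

4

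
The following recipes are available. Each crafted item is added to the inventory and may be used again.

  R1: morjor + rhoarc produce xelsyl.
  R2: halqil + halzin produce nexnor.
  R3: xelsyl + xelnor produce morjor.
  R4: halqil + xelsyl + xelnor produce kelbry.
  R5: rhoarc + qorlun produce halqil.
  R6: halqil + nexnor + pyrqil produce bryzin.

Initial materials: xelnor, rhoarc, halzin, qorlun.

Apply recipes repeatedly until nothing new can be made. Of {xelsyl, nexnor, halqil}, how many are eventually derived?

2

rhoarc + qorlun → halqil (R5).
Using R2, halqil and halzin make nexnor.
xelsyl would need morjor and rhoarc (R1), but morjor is never obtained.
nexnor: reached.
halqil: reached.
Reached: nexnor and halqil — 2 of the 3.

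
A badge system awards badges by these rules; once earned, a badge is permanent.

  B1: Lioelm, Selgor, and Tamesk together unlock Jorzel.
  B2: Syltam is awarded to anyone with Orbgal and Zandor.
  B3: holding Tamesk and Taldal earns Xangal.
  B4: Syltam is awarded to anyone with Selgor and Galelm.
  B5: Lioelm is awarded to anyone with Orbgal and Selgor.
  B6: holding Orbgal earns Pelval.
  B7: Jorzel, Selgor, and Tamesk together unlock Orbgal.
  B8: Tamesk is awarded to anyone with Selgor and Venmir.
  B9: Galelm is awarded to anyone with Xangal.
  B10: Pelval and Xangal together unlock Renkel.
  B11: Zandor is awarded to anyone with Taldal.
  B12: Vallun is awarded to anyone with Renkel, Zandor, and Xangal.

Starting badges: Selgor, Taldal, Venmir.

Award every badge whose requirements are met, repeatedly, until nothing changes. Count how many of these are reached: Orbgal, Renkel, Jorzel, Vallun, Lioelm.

Orbgal would need Jorzel, Selgor, and Tamesk (B7), but Jorzel is never earned.
Renkel would need Pelval and Xangal (B10), but Pelval is never earned.
Jorzel would need Lioelm, Selgor, and Tamesk (B1), but Lioelm is never earned.
Vallun would need Renkel, Zandor, and Xangal (B12), but Renkel is never earned.
Lioelm would need Orbgal and Selgor (B5), but Orbgal is never earned.
None of the 5 are reached.

0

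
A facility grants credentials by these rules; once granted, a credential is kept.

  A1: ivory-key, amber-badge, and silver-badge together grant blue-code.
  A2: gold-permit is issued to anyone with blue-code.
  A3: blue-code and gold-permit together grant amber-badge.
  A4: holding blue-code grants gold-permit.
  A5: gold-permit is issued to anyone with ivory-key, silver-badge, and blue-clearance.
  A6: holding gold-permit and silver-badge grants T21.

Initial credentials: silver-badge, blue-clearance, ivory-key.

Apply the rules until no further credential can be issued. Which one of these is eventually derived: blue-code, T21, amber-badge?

Holding ivory-key, silver-badge, and blue-clearance grants gold-permit (A5).
Holding gold-permit and silver-badge grants T21 (A6).
blue-code would need ivory-key, amber-badge, and silver-badge (A1), but amber-badge is never granted. amber-badge would need blue-code and gold-permit (A3), but blue-code is never granted.

T21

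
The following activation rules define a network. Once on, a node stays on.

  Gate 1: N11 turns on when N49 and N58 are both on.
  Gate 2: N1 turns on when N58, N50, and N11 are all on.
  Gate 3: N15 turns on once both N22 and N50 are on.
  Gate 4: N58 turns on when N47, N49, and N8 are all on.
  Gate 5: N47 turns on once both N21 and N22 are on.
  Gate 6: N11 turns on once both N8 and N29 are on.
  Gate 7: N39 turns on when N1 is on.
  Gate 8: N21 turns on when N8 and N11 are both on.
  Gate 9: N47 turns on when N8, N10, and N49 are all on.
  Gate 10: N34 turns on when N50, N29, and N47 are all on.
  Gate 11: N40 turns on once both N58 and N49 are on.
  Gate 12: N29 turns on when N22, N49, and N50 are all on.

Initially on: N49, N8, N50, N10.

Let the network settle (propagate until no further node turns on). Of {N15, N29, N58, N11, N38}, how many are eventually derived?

2

N8, N10, and N49 are on, so N47 turns on (Gate 9).
N47, N49, and N8 are on, so N58 turns on (Gate 4).
Gate 1: N49 and N58 on → N11 on.
N15 would need N22 and N50 (Gate 3), but N22 never turns on.
N29 would need N22, N49, and N50 (Gate 12), but N22 never turns on.
N58: reached.
N11: reached.
No rule produces N38, and it is not given.
Reached: N58 and N11 — 2 of the 5.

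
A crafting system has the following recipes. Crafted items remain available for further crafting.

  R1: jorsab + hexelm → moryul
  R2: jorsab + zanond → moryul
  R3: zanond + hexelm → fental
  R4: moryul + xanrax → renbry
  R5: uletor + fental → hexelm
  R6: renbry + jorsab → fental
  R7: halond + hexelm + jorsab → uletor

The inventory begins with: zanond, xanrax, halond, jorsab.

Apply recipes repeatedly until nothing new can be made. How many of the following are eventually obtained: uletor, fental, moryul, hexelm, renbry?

3

Using R2, jorsab and zanond make moryul.
moryul + xanrax → renbry (R4).
renbry + jorsab → fental (R6).
uletor would need halond, hexelm, and jorsab (R7), but hexelm is never obtained.
fental: reached.
moryul: reached.
hexelm would need uletor and fental (R5), but uletor is never obtained.
renbry: reached.
Reached: fental, moryul, and renbry — 3 of the 5.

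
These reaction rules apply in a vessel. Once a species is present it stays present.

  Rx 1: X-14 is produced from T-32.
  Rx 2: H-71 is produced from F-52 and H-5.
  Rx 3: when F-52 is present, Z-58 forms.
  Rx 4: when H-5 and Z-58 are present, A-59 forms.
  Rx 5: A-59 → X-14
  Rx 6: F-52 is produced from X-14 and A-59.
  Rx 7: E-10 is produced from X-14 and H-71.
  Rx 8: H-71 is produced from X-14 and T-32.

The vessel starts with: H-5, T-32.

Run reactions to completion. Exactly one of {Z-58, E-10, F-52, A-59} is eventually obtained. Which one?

E-10

T-32 present → X-14 forms (Rx 1).
X-14 and T-32 present → H-71 forms (Rx 8).
X-14 and H-71 present → E-10 forms (Rx 7).
Z-58 would need F-52 (Rx 3), but F-52 never forms. A-59 would need H-5 and Z-58 (Rx 4), but Z-58 never forms. F-52 would need X-14 and A-59 (Rx 6), but A-59 never forms.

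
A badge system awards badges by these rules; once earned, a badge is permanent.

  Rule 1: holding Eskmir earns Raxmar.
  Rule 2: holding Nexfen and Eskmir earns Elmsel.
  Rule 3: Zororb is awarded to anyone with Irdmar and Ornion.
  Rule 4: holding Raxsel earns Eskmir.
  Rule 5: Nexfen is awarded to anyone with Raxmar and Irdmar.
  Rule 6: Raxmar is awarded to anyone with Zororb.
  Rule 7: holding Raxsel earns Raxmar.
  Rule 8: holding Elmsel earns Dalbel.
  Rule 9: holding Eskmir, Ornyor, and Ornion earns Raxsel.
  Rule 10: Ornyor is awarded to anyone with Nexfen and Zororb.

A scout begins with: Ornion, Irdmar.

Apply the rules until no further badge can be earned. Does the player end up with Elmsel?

No

Elmsel would need Nexfen and Eskmir (Rule 2), but Eskmir is never earned.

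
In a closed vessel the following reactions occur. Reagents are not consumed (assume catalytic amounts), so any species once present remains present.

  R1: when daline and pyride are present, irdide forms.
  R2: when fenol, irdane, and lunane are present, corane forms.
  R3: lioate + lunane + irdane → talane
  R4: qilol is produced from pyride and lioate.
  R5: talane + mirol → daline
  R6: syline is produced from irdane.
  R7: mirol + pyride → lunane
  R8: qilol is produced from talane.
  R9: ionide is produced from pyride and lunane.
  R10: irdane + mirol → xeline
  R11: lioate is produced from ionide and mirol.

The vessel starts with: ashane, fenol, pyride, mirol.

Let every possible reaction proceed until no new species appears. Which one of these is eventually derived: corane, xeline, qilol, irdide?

qilol

mirol and pyride present → lunane forms (R7).
pyride and lunane present → ionide forms (R9).
ionide and mirol present → lioate forms (R11).
pyride and lioate present → qilol forms (R4).
irdide would need daline and pyride (R1), but daline never forms. corane would need fenol, irdane, and lunane (R2), but irdane never forms. xeline would need irdane and mirol (R10), but irdane never forms.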